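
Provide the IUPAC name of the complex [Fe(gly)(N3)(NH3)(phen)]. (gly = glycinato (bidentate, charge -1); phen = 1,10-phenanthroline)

ammineazido(glycinato)(1,10-phenanthroline)iron(II)

There is no counter-ion, so the complex is neutral overall.
Ligand charges: 1×ammine (neutral), 1×glycinato (-1 each), 1×1,10-phenanthroline (neutral), 1×azido (-1 each); total -2. So Fe + (-2) = 0, giving Fe = +2.
Ligands are named alphabetically: ammine before azido before glycinato before phenanthroline.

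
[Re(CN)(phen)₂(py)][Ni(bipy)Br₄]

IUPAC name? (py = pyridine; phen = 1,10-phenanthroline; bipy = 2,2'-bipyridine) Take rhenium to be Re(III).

Re is given as +3; the cation's ligand charges sum to -1, so the complex cation is 2+.
A 1:1 salt means the anion carries the equal and opposite charge, 2−.
Anion: ligand charges sum to -4; for the ion to be 2−, Ni = +2.

cyanobis(1,10-phenanthroline)(pyridine)rhenium(III) (2,2'-bipyridine)tetrabromonickelate(II)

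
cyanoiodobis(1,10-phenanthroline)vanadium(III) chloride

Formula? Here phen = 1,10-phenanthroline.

[V(CN)I(phen)2]Cl

Ligands: 2 1,10-phenanthroline (phen, neutral), 1 iodo (I, -1), 1 cyano (CN, -1). Ligand charge sum = -2.
Charge balance with chloride (-1) requires 1 complex ion per 1 chloride.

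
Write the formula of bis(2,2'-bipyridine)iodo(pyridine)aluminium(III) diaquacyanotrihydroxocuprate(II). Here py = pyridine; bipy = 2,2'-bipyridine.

[Al(bipy)2I(py)][Cu(CN)(H2O)2(OH)3]

Cation [Al…]: ligand charges -1, Al(III) ⇒ ion charge 2+.
Anion [Cu…]: ligand charges -4, Cu(II) ⇒ ion charge 2−.
One 2+ cation balances one 2− anion.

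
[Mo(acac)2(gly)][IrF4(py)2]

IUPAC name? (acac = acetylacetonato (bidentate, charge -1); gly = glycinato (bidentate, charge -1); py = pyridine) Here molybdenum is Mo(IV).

bis(acetylacetonato)(glycinato)molybdenum(IV) tetrafluorobis(pyridine)iridate(III)

Mo is given as +4; the cation's ligand charges sum to -3, so the complex cation is 1+.
A 1:1 salt means the anion carries the equal and opposite charge, 1−.
Anion: ligand charges sum to -4; for the ion to be 1−, Ir = +3.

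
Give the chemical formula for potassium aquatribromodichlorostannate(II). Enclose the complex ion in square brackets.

Ligands: 2 chloro (Cl, -1), 1 aqua (H2O, neutral), 3 bromo (Br, -1). Ligand charge sum = -5.
With Sn in oxidation state +2, the complex ion is [Sn...]^3−.
Charge balance with potassium (+1) requires 1 complex ion per 3 potassium.

K3[SnBr3Cl2(H2O)]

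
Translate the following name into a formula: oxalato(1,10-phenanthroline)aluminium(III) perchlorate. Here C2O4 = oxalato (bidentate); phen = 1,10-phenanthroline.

Ligands: 1 oxalato (C2O4, -2), 1 1,10-phenanthroline (phen, neutral). Ligand charge sum = -2.
With Al in oxidation state +3, the complex ion is [Al...]^1+.
Charge balance with perchlorate (-1) requires 1 complex ion per 1 perchlorate.

[Al(C2O4)(phen)]ClO4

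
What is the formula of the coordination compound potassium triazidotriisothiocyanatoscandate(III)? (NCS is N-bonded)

Ligands: 3 azido (N3, -1), 3 isothiocyanato (NCS, -1). Ligand charge sum = -6.
With Sc in oxidation state +3, the complex ion is [Sc...]^3−.
Charge balance with potassium (+1) requires 1 complex ion per 3 potassium.

K3[Sc(N3)3(NCS)3]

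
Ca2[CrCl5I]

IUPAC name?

The 2 calcium counter-ions carry a total charge of +4, so each complex ion is 4−.
Ligand charges: 1×iodo (-1 each), 5×chloro (-1 each); total -6. So Cr + (-6) = 4−, giving Cr = +2.
Ligands are named alphabetically: chloro before iodo.
The complex ion is anionic, so chromium takes the -ate form chromate(II).

calcium pentachloroiodochromate(II)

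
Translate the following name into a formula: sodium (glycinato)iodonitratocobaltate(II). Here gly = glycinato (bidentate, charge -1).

Ligands: 1 nitrato (NO3, -1), 1 glycinato (gly, -1), 1 iodo (I, -1). Ligand charge sum = -3.
With Co in oxidation state +2, the complex ion is [Co...]^1−.
Charge balance with sodium (+1) requires 1 complex ion per 1 sodium.

Na[Co(gly)I(NO3)]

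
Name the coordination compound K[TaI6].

The 1 potassium counter-ion carries a total charge of +1, so each complex ion is 1−.
Ligand charges: 6×iodo (-1 each); total -6. So Ta + (-6) = 1−, giving Ta = +5.
The complex ion is anionic, so tantalum takes the -ate form tantalate(V).

potassium hexaiodotantalate(V)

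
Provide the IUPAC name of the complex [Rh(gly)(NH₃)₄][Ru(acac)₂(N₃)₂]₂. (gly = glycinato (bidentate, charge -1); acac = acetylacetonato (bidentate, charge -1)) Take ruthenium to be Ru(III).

Ru is given as +3; the anion's ligand charges sum to -4, so the complex anion is 1−.
With 2 anions per cation, the cation must be 2×1 = 2+.
Cation: ligand charges sum to -1; for the ion to be 2+, Rh = +3.

tetraammine(glycinato)rhodium(III) bis(acetylacetonato)diazidoruthenate(III)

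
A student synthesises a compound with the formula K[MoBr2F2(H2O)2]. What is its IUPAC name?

potassium diaquadibromodifluoromolybdate(III)

The 1 potassium counter-ion carries a total charge of +1, so each complex ion is 1−.
Ligand charges: 2×fluoro (-1 each), 2×bromo (-1 each), 2×aqua (neutral); total -4. So Mo + (-4) = 1−, giving Mo = +3.
The complex ion is anionic, so molybdenum takes the -ate form molybdate(III).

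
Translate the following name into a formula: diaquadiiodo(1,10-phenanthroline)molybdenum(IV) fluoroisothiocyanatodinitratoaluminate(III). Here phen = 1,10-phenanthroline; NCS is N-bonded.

Cation [Mo…]: ligand charges -2, Mo(IV) ⇒ ion charge 2+.
Anion [Al…]: ligand charges -4, Al(III) ⇒ ion charge 1−.

[Mo(H2O)2I2(phen)][AlF(NCS)(NO3)2]2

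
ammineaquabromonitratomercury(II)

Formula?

[HgBr(H2O)(NH3)(NO3)]

Ligands: 1 aqua (H2O, neutral), 1 nitrato (NO3, -1), 1 ammine (NH3, neutral), 1 bromo (Br, -1). Ligand charge sum = -2.
With Hg in oxidation state +2, the complex ion is [Hg...].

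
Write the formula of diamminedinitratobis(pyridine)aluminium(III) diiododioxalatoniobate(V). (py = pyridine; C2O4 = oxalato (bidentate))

[Al(NH3)2(NO3)2(py)2][Nb(C2O4)2I2]

Cation [Al…]: ligand charges -2, Al(III) ⇒ ion charge 1+.
Anion [Nb…]: ligand charges -6, Nb(V) ⇒ ion charge 1−.
One 1+ cation balances one 1− anion.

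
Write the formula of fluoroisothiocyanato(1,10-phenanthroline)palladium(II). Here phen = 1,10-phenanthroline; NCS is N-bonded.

[PdF(NCS)(phen)]

Ligands: 1 1,10-phenanthroline (phen, neutral), 1 fluoro (F, -1), 1 isothiocyanato (NCS, -1). Ligand charge sum = -2.
With Pd in oxidation state +2, the complex ion is [Pd...].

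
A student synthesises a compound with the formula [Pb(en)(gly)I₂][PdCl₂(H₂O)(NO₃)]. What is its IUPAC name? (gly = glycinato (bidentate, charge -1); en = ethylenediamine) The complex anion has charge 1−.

The complex anion is given as 1−; its ligand charges sum to -3, so Pd = +2.
A 1:1 salt means the cation carries the equal and opposite charge, 1+.
Cation: ligand charges sum to -3; for the ion to be 1+, Pb = +4.

(ethylenediamine)(glycinato)diiodolead(IV) aquadichloronitratopalladate(II)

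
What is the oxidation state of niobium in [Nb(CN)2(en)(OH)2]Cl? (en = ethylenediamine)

1 chloride outside the brackets (-1 each) → the complex ion is 1+.
Ligand charges: 1×en neutral; 2×OH = -2; 2×CN = -2; sum -4.
Nb + (-4) = 1+ ⇒ Nb is +5.

+5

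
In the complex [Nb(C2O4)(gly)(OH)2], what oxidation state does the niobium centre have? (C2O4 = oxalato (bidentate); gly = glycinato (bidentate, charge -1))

+5

No counter-ion: the bracketed complex is neutral.
Ligand charges: 2×OH = -2; 1×C2O4 = -2; 1×gly = -1; sum -5.
Nb + (-5) = 0 ⇒ Nb is +5.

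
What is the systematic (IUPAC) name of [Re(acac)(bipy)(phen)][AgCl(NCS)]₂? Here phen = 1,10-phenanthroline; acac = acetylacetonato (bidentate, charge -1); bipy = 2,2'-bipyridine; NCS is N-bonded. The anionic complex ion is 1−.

(acetylacetonato)(2,2'-bipyridine)(1,10-phenanthroline)rhenium(III) chloroisothiocyanatoargentate(I)

The complex anion is given as 1−; its ligand charges sum to -2, so Ag = +1.
With 2 anions per cation, the cation must be 2×1 = 2+.
Cation: ligand charges sum to -1; for the ion to be 2+, Re = +3.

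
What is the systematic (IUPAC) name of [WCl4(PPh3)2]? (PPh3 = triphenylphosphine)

There is no counter-ion, so the complex is neutral overall.
Ligand charges: 2×triphenylphosphine (neutral), 4×chloro (-1 each); total -4. So W + (-4) = 0, giving W = +4.
Ligands are named alphabetically: chloro before triphenylphosphine.

tetrachlorobis(triphenylphosphine)tungsten(IV)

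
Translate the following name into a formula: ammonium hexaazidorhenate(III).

(NH4)3[Re(N3)6]

Ligands: 6 azido (N3, -1). Ligand charge sum = -6.
With Re in oxidation state +3, the complex ion is [Re...]^3−.
Charge balance with ammonium (+1) requires 1 complex ion per 3 ammonium.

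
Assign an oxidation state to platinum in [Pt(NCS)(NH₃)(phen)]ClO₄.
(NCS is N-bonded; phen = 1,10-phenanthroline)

1 perchlorate outside the brackets (-1 each) → the complex ion is 1+.
Ligand charges: 1×NCS = -1; 1×phen neutral; 1×NH3 neutral; sum -1.
Pt + (-1) = 1+ ⇒ Pt is +2.

+2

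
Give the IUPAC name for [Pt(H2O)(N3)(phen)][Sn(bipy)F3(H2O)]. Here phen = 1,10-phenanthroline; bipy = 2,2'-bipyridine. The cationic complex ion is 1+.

aquaazido(1,10-phenanthroline)platinum(II) aqua(2,2'-bipyridine)trifluorostannate(II)

Both ions are complex: the cation is named first with the plain metal name, the anion second with the -ate form; each ion's ligands are alphabetised independently.
The complex cation is given as 1+; its ligand charges sum to -1, so Pt = +2.
A 1:1 salt means the anion carries the equal and opposite charge, 1−.
Anion: ligand charges sum to -3; for the ion to be 1−, Sn = +2.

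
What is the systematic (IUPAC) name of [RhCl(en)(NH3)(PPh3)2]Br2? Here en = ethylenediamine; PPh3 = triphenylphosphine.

amminechloro(ethylenediamine)bis(triphenylphosphine)rhodium(III) bromide

The 2 bromide counter-ions carry a total charge of -2, so each complex ion is 2+.
Ligand charges: 1×chloro (-1 each), 1×ethylenediamine (neutral), 1×ammine (neutral), 2×triphenylphosphine (neutral); total -1. So Rh + (-1) = 2+, giving Rh = +3.
Ligands are named alphabetically: ammine before chloro before ethylenediamine before triphenylphosphine.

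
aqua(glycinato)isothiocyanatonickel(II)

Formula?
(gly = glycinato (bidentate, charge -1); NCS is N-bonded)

[Ni(gly)(H2O)(NCS)]

Ligands: 1 aqua (H2O, neutral), 1 glycinato (gly, -1), 1 isothiocyanato (NCS, -1). Ligand charge sum = -2.
With Ni in oxidation state +2, the complex ion is [Ni...].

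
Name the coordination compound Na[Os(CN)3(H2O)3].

sodium triaquatricyanoosmate(II)

The 1 sodium counter-ion carries a total charge of +1, so each complex ion is 1−.
Ligand charges: 3×cyano (-1 each), 3×aqua (neutral); total -3. So Os + (-3) = 1−, giving Os = +2.
The complex ion is anionic, so osmium takes the -ate form osmate(II).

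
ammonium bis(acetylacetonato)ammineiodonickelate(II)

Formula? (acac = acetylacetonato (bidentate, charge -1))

NH4[Ni(acac)2I(NH3)]

Ligands: 1 ammine (NH3, neutral), 1 iodo (I, -1), 2 acetylacetonato (acac, -1). Ligand charge sum = -3.
Charge balance with ammonium (+1) requires 1 complex ion per 1 ammonium.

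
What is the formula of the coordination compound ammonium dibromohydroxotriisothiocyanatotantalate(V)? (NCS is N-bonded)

NH4[TaBr2(NCS)3(OH)]

Ligands: 1 hydroxo (OH, -1), 3 isothiocyanato (NCS, -1), 2 bromo (Br, -1). Ligand charge sum = -6.
Charge balance with ammonium (+1) requires 1 complex ion per 1 ammonium.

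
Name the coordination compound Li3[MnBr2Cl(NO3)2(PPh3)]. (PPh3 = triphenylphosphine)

The 3 lithium counter-ions carry a total charge of +3, so each complex ion is 3−.
Ligand charges: 1×triphenylphosphine (neutral), 2×bromo (-1 each), 1×chloro (-1 each), 2×nitrato (-1 each); total -5. So Mn + (-5) = 3−, giving Mn = +2.
The complex ion is anionic, so manganese takes the -ate form manganate(II).

lithium dibromochlorodinitrato(triphenylphosphine)manganate(II)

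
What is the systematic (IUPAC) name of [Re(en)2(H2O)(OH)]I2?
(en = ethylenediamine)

aquabis(ethylenediamine)hydroxorhenium(III) iodide

The 2 iodide counter-ions carry a total charge of -2, so each complex ion is 2+.
Ligand charges: 1×hydroxo (-1 each), 2×ethylenediamine (neutral), 1×aqua (neutral); total -1. So Re + (-1) = 2+, giving Re = +3.
Ligands are named alphabetically: aqua before ethylenediamine before hydroxo.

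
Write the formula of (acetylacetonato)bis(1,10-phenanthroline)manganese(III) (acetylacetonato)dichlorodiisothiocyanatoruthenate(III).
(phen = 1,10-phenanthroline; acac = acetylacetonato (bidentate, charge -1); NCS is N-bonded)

Cation [Mn…]: ligand charges -1, Mn(III) ⇒ ion charge 2+.
Anion [Ru…]: ligand charges -5, Ru(III) ⇒ ion charge 2−.
One 2+ cation balances one 2− anion.

[Mn(acac)(phen)2][Ru(acac)Cl2(NCS)2]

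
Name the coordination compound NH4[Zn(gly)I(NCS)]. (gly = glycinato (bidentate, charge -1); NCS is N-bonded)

ammonium (glycinato)iodoisothiocyanatozincate(II)

The 1 ammonium counter-ion carries a total charge of +1, so each complex ion is 1−.
Ligand charges: 1×iodo (-1 each), 1×glycinato (-1 each), 1×isothiocyanato (-1 each); total -3. So Zn + (-3) = 1−, giving Zn = +2.
The complex ion is anionic, so zinc takes the -ate form zincate(II).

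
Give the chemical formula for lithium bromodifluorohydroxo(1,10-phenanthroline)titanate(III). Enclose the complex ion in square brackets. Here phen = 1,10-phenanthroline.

Ligands: 2 fluoro (F, -1), 1 1,10-phenanthroline (phen, neutral), 1 hydroxo (OH, -1), 1 bromo (Br, -1). Ligand charge sum = -4.
Charge balance with lithium (+1) requires 1 complex ion per 1 lithium.

Li[TiBrF2(OH)(phen)]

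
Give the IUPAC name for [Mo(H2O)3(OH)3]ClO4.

The 1 perchlorate counter-ion carries a total charge of -1, so each complex ion is 1+.
Ligand charges: 3×hydroxo (-1 each), 3×aqua (neutral); total -3. So Mo + (-3) = 1+, giving Mo = +4.
Ligands are named alphabetically: aqua before hydroxo.

triaquatrihydroxomolybdenum(IV) perchlorate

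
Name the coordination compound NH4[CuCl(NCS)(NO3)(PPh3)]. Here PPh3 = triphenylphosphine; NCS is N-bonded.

The 1 ammonium counter-ion carries a total charge of +1, so each complex ion is 1−.
Ligand charges: 1×triphenylphosphine (neutral), 1×nitrato (-1 each), 1×chloro (-1 each), 1×isothiocyanato (-1 each); total -3. So Cu + (-3) = 1−, giving Cu = +2.
The complex ion is anionic, so copper takes the -ate form cuprate(II).

ammonium chloroisothiocyanatonitrato(triphenylphosphine)cuprate(II)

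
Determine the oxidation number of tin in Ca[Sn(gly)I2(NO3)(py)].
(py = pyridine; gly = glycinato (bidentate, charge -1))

1 calcium outside the brackets (+2 each) → the complex ion is 2−.
Ligand charges: 1×py neutral; 1×NO3 = -1; 1×gly = -1; 2×I = -2; sum -4.
Sn + (-4) = 2− ⇒ Sn is +2.

+2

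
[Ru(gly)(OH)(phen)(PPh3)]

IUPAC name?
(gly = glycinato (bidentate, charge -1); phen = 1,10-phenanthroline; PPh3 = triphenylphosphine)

(glycinato)hydroxo(1,10-phenanthroline)(triphenylphosphine)ruthenium(II)

There is no counter-ion, so the complex is neutral overall.
Ligand charges: 1×glycinato (-1 each), 1×1,10-phenanthroline (neutral), 1×hydroxo (-1 each), 1×triphenylphosphine (neutral); total -2. So Ru + (-2) = 0, giving Ru = +2.
Ligands are named alphabetically: glycinato before hydroxo before phenanthroline before triphenylphosphine.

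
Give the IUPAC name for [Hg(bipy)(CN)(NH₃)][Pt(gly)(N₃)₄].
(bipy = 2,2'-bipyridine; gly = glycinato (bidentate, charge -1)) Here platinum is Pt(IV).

ammine(2,2'-bipyridine)cyanomercury(II) tetraazido(glycinato)platinate(IV)

Pt is given as +4; the anion's ligand charges sum to -5, so the complex anion is 1−.
A 1:1 salt means the cation carries the equal and opposite charge, 1+.
Cation: ligand charges sum to -1; for the ion to be 1+, Hg = +2.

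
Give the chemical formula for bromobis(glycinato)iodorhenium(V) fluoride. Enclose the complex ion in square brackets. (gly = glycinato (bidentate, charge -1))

[ReBr(gly)2I]F

Ligands: 1 iodo (I, -1), 2 glycinato (gly, -1), 1 bromo (Br, -1). Ligand charge sum = -4.
With Re in oxidation state +5, the complex ion is [Re...]^1+.
Charge balance with fluoride (-1) requires 1 complex ion per 1 fluoride.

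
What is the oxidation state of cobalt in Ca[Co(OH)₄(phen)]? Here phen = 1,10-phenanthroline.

1 calcium outside the brackets (+2 each) → the complex ion is 2−.
Ligand charges: 1×phen neutral; 4×OH = -4; sum -4.
Co + (-4) = 2− ⇒ Co is +2.

+2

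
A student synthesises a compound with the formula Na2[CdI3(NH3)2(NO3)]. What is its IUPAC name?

The 2 sodium counter-ions carry a total charge of +2, so each complex ion is 2−.
Ligand charges: 3×iodo (-1 each), 2×ammine (neutral), 1×nitrato (-1 each); total -4. So Cd + (-4) = 2−, giving Cd = +2.
The complex ion is anionic, so cadmium takes the -ate form cadmate(II).

sodium diamminetriiodonitratocadmate(II)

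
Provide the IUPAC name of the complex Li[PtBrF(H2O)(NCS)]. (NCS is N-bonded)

lithium aquabromofluoroisothiocyanatoplatinate(II)

The 1 lithium counter-ion carries a total charge of +1, so each complex ion is 1−.
Ligand charges: 1×aqua (neutral), 1×isothiocyanato (-1 each), 1×fluoro (-1 each), 1×bromo (-1 each); total -3. So Pt + (-3) = 1−, giving Pt = +2.
Ligands are named alphabetically: aqua before bromo before fluoro before isothiocyanato.
The complex ion is anionic, so platinum takes the -ate form platinate(II).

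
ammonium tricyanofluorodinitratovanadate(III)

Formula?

(NH4)3[V(CN)3F(NO3)2]

Ligands: 2 nitrato (NO3, -1), 1 fluoro (F, -1), 3 cyano (CN, -1). Ligand charge sum = -6.
With V in oxidation state +3, the complex ion is [V...]^3−.
Charge balance with ammonium (+1) requires 1 complex ion per 3 ammonium.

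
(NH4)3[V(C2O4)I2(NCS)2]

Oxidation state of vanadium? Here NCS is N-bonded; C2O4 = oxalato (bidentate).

3 ammonium outside the brackets (+1 each) → the complex ion is 3−.
Ligand charges: 2×NCS = -2; 2×I = -2; 1×C2O4 = -2; sum -6.
V + (-6) = 3− ⇒ V is +3.

+3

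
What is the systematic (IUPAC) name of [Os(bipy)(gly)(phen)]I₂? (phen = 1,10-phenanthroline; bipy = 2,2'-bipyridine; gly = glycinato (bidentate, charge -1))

The 2 iodide counter-ions carry a total charge of -2, so each complex ion is 2+.
Ligand charges: 1×1,10-phenanthroline (neutral), 1×2,2'-bipyridine (neutral), 1×glycinato (-1 each); total -1. So Os + (-1) = 2+, giving Os = +3.
Ligands are named alphabetically: bipyridine before glycinato before phenanthroline.

(2,2'-bipyridine)(glycinato)(1,10-phenanthroline)osmium(III) iodide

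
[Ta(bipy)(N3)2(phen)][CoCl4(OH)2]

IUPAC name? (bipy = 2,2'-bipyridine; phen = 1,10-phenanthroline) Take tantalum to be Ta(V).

diazido(2,2'-bipyridine)(1,10-phenanthroline)tantalum(V) tetrachlorodihydroxocobaltate(III)

Ta is given as +5; the cation's ligand charges sum to -2, so the complex cation is 3+.
A 1:1 salt means the anion carries the equal and opposite charge, 3−.
Anion: ligand charges sum to -6; for the ion to be 3−, Co = +3.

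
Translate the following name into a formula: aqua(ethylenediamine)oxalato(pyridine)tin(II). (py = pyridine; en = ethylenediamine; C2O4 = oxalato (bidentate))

Ligands: 1 pyridine (py, neutral), 1 ethylenediamine (en, neutral), 1 oxalato (C2O4, -2), 1 aqua (H2O, neutral). Ligand charge sum = -2.
With Sn in oxidation state +2, the complex ion is [Sn...].

[Sn(C2O4)(en)(H2O)(py)]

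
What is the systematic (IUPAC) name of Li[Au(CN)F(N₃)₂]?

The 1 lithium counter-ion carries a total charge of +1, so each complex ion is 1−.
Ligand charges: 2×azido (-1 each), 1×fluoro (-1 each), 1×cyano (-1 each); total -4. So Au + (-4) = 1−, giving Au = +3.
Ligands are named alphabetically: azido before cyano before fluoro.
The complex ion is anionic, so gold takes the -ate form aurate(III).

lithium diazidocyanofluoroaurate(III)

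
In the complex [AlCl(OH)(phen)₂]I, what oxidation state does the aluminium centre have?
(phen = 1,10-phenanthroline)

+3

1 iodide outside the brackets (-1 each) → the complex ion is 1+.
Ligand charges: 1×OH = -1; 1×Cl = -1; 2×phen neutral; sum -2.
Al + (-2) = 1+ ⇒ Al is +3.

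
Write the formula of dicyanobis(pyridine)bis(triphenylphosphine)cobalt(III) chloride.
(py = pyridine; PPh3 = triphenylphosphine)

[Co(CN)2(PPh3)2(py)2]Cl

Ligands: 2 pyridine (py, neutral), 2 triphenylphosphine (PPh3, neutral), 2 cyano (CN, -1). Ligand charge sum = -2.
With Co in oxidation state +3, the complex ion is [Co...]^1+.
Charge balance with chloride (-1) requires 1 complex ion per 1 chloride.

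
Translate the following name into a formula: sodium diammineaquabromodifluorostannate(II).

Ligands: 1 aqua (H2O, neutral), 2 ammine (NH3, neutral), 1 bromo (Br, -1), 2 fluoro (F, -1). Ligand charge sum = -3.
Charge balance with sodium (+1) requires 1 complex ion per 1 sodium.

Na[SnBrF2(H2O)(NH3)2]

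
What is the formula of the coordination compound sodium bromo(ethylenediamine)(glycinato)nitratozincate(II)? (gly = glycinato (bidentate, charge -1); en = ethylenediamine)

Ligands: 1 glycinato (gly, -1), 1 ethylenediamine (en, neutral), 1 bromo (Br, -1), 1 nitrato (NO3, -1). Ligand charge sum = -3.
With Zn in oxidation state +2, the complex ion is [Zn...]^1−.
Charge balance with sodium (+1) requires 1 complex ion per 1 sodium.

Na[ZnBr(en)(gly)(NO3)]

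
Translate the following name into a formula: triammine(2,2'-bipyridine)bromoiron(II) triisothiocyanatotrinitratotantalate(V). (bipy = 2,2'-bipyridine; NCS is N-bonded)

Cation [Fe…]: ligand charges -1, Fe(II) ⇒ ion charge 1+.
Anion [Ta…]: ligand charges -6, Ta(V) ⇒ ion charge 1−.
One 1+ cation balances one 1− anion.

[Fe(bipy)Br(NH3)3][Ta(NCS)3(NO3)3]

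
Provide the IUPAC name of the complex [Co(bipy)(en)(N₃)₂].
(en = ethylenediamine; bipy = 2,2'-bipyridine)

diazido(2,2'-bipyridine)(ethylenediamine)cobalt(II)

There is no counter-ion, so the complex is neutral overall.
Ligand charges: 1×ethylenediamine (neutral), 2×azido (-1 each), 1×2,2'-bipyridine (neutral); total -2. So Co + (-2) = 0, giving Co = +2.
Ligands are named alphabetically: azido before bipyridine before ethylenediamine.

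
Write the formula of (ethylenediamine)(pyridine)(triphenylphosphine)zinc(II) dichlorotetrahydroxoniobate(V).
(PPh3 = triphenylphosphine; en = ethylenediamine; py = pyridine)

Cation [Zn…]: ligand charges 0, Zn(II) ⇒ ion charge 2+.
Anion [Nb…]: ligand charges -6, Nb(V) ⇒ ion charge 1−.

[Zn(en)(PPh3)(py)][NbCl2(OH)4]2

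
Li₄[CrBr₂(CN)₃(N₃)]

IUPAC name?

The 4 lithium counter-ions carry a total charge of +4, so each complex ion is 4−.
Ligand charges: 3×cyano (-1 each), 1×azido (-1 each), 2×bromo (-1 each); total -6. So Cr + (-6) = 4−, giving Cr = +2.
Ligands are named alphabetically: azido before bromo before cyano.
The complex ion is anionic, so chromium takes the -ate form chromate(II).

lithium azidodibromotricyanochromate(II)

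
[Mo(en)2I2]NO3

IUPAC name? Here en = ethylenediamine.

bis(ethylenediamine)diiodomolybdenum(III) nitrate

The 1 nitrate counter-ion carries a total charge of -1, so each complex ion is 1+.
Ligand charges: 2×ethylenediamine (neutral), 2×iodo (-1 each); total -2. So Mo + (-2) = 1+, giving Mo = +3.
Ligands are named alphabetically: ethylenediamine before iodo.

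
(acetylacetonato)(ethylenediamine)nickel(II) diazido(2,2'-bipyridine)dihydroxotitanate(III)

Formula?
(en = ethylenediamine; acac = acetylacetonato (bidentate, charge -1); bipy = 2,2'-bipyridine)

Cation [Ni…]: ligand charges -1, Ni(II) ⇒ ion charge 1+.
Anion [Ti…]: ligand charges -4, Ti(III) ⇒ ion charge 1−.
One 1+ cation balances one 1− anion.

[Ni(acac)(en)][Ti(bipy)(N3)2(OH)2]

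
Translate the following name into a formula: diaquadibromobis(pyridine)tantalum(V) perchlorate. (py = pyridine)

Ligands: 2 pyridine (py, neutral), 2 aqua (H2O, neutral), 2 bromo (Br, -1). Ligand charge sum = -2.
With Ta in oxidation state +5, the complex ion is [Ta...]^3+.
Charge balance with perchlorate (-1) requires 1 complex ion per 3 perchlorate.

[TaBr2(H2O)2(py)2](ClO4)3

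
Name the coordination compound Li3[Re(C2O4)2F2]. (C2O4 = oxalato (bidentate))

lithium difluorodioxalatorhenate(III)

The 3 lithium counter-ions carry a total charge of +3, so each complex ion is 3−.
Ligand charges: 2×oxalato (-2 each), 2×fluoro (-1 each); total -6. So Re + (-6) = 3−, giving Re = +3.
The complex ion is anionic, so rhenium takes the -ate form rhenate(III).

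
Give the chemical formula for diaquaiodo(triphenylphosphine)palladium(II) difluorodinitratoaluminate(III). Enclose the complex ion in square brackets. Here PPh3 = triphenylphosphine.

[Pd(H2O)2I(PPh3)][AlF2(NO3)2]

Cation [Pd…]: ligand charges -1, Pd(II) ⇒ ion charge 1+.
Anion [Al…]: ligand charges -4, Al(III) ⇒ ion charge 1−.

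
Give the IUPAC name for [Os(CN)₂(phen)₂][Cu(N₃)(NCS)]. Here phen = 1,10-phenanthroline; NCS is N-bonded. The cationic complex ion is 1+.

dicyanobis(1,10-phenanthroline)osmium(III) azidoisothiocyanatocuprate(I)

The complex cation is given as 1+; its ligand charges sum to -2, so Os = +3.
A 1:1 salt means the anion carries the equal and opposite charge, 1−.
Anion: ligand charges sum to -2; for the ion to be 1−, Cu = +1.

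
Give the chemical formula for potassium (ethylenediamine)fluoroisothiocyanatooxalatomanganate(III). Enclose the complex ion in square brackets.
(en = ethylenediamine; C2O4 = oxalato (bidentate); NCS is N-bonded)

K[Mn(C2O4)(en)F(NCS)]

Ligands: 1 fluoro (F, -1), 1 ethylenediamine (en, neutral), 1 oxalato (C2O4, -2), 1 isothiocyanato (NCS, -1). Ligand charge sum = -4.
With Mn in oxidation state +3, the complex ion is [Mn...]^1−.
Charge balance with potassium (+1) requires 1 complex ion per 1 potassium.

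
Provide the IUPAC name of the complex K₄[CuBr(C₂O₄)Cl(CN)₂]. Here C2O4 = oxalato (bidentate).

The 4 potassium counter-ions carry a total charge of +4, so each complex ion is 4−.
Ligand charges: 1×chloro (-1 each), 2×cyano (-1 each), 1×oxalato (-2 each), 1×bromo (-1 each); total -6. So Cu + (-6) = 4−, giving Cu = +2.
The complex ion is anionic, so copper takes the -ate form cuprate(II).

potassium bromochlorodicyanooxalatocuprate(II)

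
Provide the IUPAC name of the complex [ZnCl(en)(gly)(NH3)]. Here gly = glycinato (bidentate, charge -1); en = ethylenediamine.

amminechloro(ethylenediamine)(glycinato)zinc(II)

There is no counter-ion, so the complex is neutral overall.
Ligand charges: 1×chloro (-1 each), 1×ammine (neutral), 1×glycinato (-1 each), 1×ethylenediamine (neutral); total -2. So Zn + (-2) = 0, giving Zn = +2.
Ligands are named alphabetically: ammine before chloro before ethylenediamine before glycinato.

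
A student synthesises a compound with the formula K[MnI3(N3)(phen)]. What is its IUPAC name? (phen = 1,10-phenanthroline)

The 1 potassium counter-ion carries a total charge of +1, so each complex ion is 1−.
Ligand charges: 1×1,10-phenanthroline (neutral), 3×iodo (-1 each), 1×azido (-1 each); total -4. So Mn + (-4) = 1−, giving Mn = +3.
Ligands are named alphabetically: azido before iodo before phenanthroline.
The complex ion is anionic, so manganese takes the -ate form manganate(III).

potassium azidotriiodo(1,10-phenanthroline)manganate(III)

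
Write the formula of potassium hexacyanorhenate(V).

K[Re(CN)6]

Ligands: 6 cyano (CN, -1). Ligand charge sum = -6.
Charge balance with potassium (+1) requires 1 complex ion per 1 potassium.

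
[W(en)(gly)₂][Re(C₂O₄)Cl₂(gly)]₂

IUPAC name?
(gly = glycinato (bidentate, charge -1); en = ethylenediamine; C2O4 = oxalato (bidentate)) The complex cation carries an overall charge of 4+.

(ethylenediamine)bis(glycinato)tungsten(VI) dichloro(glycinato)oxalatorhenate(III)

Both ions are complex: the cation is named first with the plain metal name, the anion second with the -ate form; each ion's ligands are alphabetised independently.
The complex cation is given as 4+; its ligand charges sum to -2, so W = +6.
With 2 anions per cation, each anion must be 4/2 = 2−.
Anion: ligand charges sum to -5; for the ion to be 2−, Re = +3.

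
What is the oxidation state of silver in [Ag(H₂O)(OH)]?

+1

No counter-ion: the bracketed complex is neutral.
Ligand charges: 1×H2O neutral; 1×OH = -1; sum -1.
Ag + (-1) = 0 ⇒ Ag is +1.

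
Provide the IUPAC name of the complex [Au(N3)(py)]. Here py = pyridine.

azido(pyridine)gold(I)

There is no counter-ion, so the complex is neutral overall.
Ligand charges: 1×azido (-1 each), 1×pyridine (neutral); total -1. So Au + (-1) = 0, giving Au = +1.
Ligands are named alphabetically: azido before pyridine.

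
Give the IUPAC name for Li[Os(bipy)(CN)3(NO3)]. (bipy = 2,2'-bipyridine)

The 1 lithium counter-ion carries a total charge of +1, so each complex ion is 1−.
Ligand charges: 1×2,2'-bipyridine (neutral), 3×cyano (-1 each), 1×nitrato (-1 each); total -4. So Os + (-4) = 1−, giving Os = +3.
The complex ion is anionic, so osmium takes the -ate form osmate(III).

lithium (2,2'-bipyridine)tricyanonitratoosmate(III)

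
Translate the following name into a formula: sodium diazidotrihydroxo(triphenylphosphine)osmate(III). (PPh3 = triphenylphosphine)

Ligands: 3 hydroxo (OH, -1), 1 triphenylphosphine (PPh3, neutral), 2 azido (N3, -1). Ligand charge sum = -5.
With Os in oxidation state +3, the complex ion is [Os...]^2−.
Charge balance with sodium (+1) requires 1 complex ion per 2 sodium.

Na2[Os(N3)2(OH)3(PPh3)]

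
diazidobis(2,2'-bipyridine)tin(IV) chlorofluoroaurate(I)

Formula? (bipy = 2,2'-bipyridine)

[Sn(bipy)2(N3)2][AuClF]2

Cation [Sn…]: ligand charges -2, Sn(IV) ⇒ ion charge 2+.
Anion [Au…]: ligand charges -2, Au(I) ⇒ ion charge 1−.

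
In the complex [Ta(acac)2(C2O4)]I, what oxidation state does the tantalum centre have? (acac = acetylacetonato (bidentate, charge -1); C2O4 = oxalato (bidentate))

1 iodide outside the brackets (-1 each) → the complex ion is 1+.
Ligand charges: 2×acac = -2; 1×C2O4 = -2; sum -4.
Ta + (-4) = 1+ ⇒ Ta is +5.

+5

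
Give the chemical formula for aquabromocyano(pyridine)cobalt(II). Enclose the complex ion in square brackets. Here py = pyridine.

Ligands: 1 aqua (H2O, neutral), 1 cyano (CN, -1), 1 pyridine (py, neutral), 1 bromo (Br, -1). Ligand charge sum = -2.
With Co in oxidation state +2, the complex ion is [Co...].

[CoBr(CN)(H2O)(py)]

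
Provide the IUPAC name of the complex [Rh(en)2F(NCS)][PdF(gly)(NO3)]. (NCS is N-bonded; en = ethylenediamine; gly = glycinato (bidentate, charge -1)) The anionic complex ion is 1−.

bis(ethylenediamine)fluoroisothiocyanatorhodium(III) fluoro(glycinato)nitratopalladate(II)

The complex anion is given as 1−; its ligand charges sum to -3, so Pd = +2.
A 1:1 salt means the cation carries the equal and opposite charge, 1+.
Cation: ligand charges sum to -2; for the ion to be 1+, Rh = +3.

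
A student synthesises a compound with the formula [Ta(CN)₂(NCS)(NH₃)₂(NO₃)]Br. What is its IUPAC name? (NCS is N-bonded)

The 1 bromide counter-ion carries a total charge of -1, so each complex ion is 1+.
Ligand charges: 1×nitrato (-1 each), 2×cyano (-1 each), 1×isothiocyanato (-1 each), 2×ammine (neutral); total -4. So Ta + (-4) = 1+, giving Ta = +5.
Ligands are named alphabetically: ammine before cyano before isothiocyanato before nitrato.

diamminedicyanoisothiocyanatonitratotantalum(V) bromide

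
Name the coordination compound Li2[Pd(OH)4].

lithium tetrahydroxopalladate(II)

The 2 lithium counter-ions carry a total charge of +2, so each complex ion is 2−.
Ligand charges: 4×hydroxo (-1 each); total -4. So Pd + (-4) = 2−, giving Pd = +2.
The complex ion is anionic, so palladium takes the -ate form palladate(II).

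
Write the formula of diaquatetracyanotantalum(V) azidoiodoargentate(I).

Cation [Ta…]: ligand charges -4, Ta(V) ⇒ ion charge 1+.
Anion [Ag…]: ligand charges -2, Ag(I) ⇒ ion charge 1−.
One 1+ cation balances one 1− anion.

[Ta(CN)4(H2O)2][AgI(N3)]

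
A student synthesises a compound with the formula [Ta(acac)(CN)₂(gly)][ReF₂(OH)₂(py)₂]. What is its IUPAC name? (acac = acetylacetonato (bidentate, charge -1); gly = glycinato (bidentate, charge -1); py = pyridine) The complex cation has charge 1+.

(acetylacetonato)dicyano(glycinato)tantalum(V) difluorodihydroxobis(pyridine)rhenate(III)

Both ions are complex: the cation is named first with the plain metal name, the anion second with the -ate form; each ion's ligands are alphabetised independently.
The complex cation is given as 1+; its ligand charges sum to -4, so Ta = +5.
A 1:1 salt means the anion carries the equal and opposite charge, 1−.
Anion: ligand charges sum to -4; for the ion to be 1−, Re = +3.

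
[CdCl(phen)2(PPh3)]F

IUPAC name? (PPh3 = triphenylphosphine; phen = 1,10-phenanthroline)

chlorobis(1,10-phenanthroline)(triphenylphosphine)cadmium(II) fluoride

The 1 fluoride counter-ion carries a total charge of -1, so each complex ion is 1+.
Ligand charges: 1×triphenylphosphine (neutral), 1×chloro (-1 each), 2×1,10-phenanthroline (neutral); total -1. So Cd + (-1) = 1+, giving Cd = +2.
Ligands are named alphabetically: chloro before phenanthroline before triphenylphosphine.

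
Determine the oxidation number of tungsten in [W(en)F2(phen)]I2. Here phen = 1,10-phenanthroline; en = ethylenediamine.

2 iodide outside the brackets (-1 each) → the complex ion is 2+.
Ligand charges: 1×phen neutral; 1×en neutral; 2×F = -2; sum -2.
W + (-2) = 2+ ⇒ W is +4.

+4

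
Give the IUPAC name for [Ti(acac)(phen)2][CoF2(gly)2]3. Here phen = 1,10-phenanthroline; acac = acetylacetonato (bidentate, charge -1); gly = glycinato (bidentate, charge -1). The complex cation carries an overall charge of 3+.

The complex cation is given as 3+; its ligand charges sum to -1, so Ti = +4.
With 3 anions per cation, each anion must be 3/3 = 1−.
Anion: ligand charges sum to -4; for the ion to be 1−, Co = +3.

(acetylacetonato)bis(1,10-phenanthroline)titanium(IV) difluorobis(glycinato)cobaltate(III)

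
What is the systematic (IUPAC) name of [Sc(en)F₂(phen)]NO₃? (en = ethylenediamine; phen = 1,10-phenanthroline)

(ethylenediamine)difluoro(1,10-phenanthroline)scandium(III) nitrate

The 1 nitrate counter-ion carries a total charge of -1, so each complex ion is 1+.
Ligand charges: 1×ethylenediamine (neutral), 2×fluoro (-1 each), 1×1,10-phenanthroline (neutral); total -2. So Sc + (-2) = 1+, giving Sc = +3.
Ligands are named alphabetically: ethylenediamine before fluoro before phenanthroline.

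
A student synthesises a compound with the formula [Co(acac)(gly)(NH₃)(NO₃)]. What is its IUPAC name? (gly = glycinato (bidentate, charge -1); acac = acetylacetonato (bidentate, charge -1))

(acetylacetonato)ammine(glycinato)nitratocobalt(III)

There is no counter-ion, so the complex is neutral overall.
Ligand charges: 1×ammine (neutral), 1×nitrato (-1 each), 1×glycinato (-1 each), 1×acetylacetonato (-1 each); total -3. So Co + (-3) = 0, giving Co = +3.
Ligands are named alphabetically: acetylacetonato before ammine before glycinato before nitrato.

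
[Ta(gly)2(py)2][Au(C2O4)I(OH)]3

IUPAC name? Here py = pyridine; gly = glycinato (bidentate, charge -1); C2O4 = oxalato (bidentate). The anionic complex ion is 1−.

bis(glycinato)bis(pyridine)tantalum(V) hydroxoiodooxalatoaurate(III)

Both ions are complex: the cation is named first with the plain metal name, the anion second with the -ate form; each ion's ligands are alphabetised independently.
The complex anion is given as 1−; its ligand charges sum to -4, so Au = +3.
With 3 anions per cation, the cation must be 3×1 = 3+.
Cation: ligand charges sum to -2; for the ion to be 3+, Ta = +5.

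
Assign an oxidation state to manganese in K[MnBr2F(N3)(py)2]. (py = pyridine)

+3

1 potassium outside the brackets (+1 each) → the complex ion is 1−.
Ligand charges: 1×N3 = -1; 2×Br = -2; 2×py neutral; 1×F = -1; sum -4.
Mn + (-4) = 1− ⇒ Mn is +3.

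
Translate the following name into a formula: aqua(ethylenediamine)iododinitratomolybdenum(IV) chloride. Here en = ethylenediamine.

[Mo(en)(H2O)I(NO3)2]Cl

Ligands: 1 iodo (I, -1), 1 aqua (H2O, neutral), 2 nitrato (NO3, -1), 1 ethylenediamine (en, neutral). Ligand charge sum = -3.
With Mo in oxidation state +4, the complex ion is [Mo...]^1+.
Charge balance with chloride (-1) requires 1 complex ion per 1 chloride.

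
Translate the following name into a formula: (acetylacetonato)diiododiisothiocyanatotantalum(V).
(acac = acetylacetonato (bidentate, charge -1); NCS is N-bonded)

Ligands: 1 acetylacetonato (acac, -1), 2 isothiocyanato (NCS, -1), 2 iodo (I, -1). Ligand charge sum = -5.
With Ta in oxidation state +5, the complex ion is [Ta...].

[Ta(acac)I2(NCS)2]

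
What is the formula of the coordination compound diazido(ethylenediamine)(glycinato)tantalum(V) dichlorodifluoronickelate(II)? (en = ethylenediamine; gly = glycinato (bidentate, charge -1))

[Ta(en)(gly)(N3)2][NiCl2F2]

Cation [Ta…]: ligand charges -3, Ta(V) ⇒ ion charge 2+.
Anion [Ni…]: ligand charges -4, Ni(II) ⇒ ion charge 2−.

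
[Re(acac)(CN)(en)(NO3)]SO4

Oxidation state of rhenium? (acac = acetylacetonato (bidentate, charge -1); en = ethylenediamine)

1 sulfate outside the brackets (-2 each) → the complex ion is 2+.
Ligand charges: 1×acac = -1; 1×en neutral; 1×CN = -1; 1×NO3 = -1; sum -3.
Re + (-3) = 2+ ⇒ Re is +5.

+5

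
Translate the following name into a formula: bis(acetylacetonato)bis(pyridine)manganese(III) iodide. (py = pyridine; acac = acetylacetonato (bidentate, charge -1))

[Mn(acac)2(py)2]I

Ligands: 2 pyridine (py, neutral), 2 acetylacetonato (acac, -1). Ligand charge sum = -2.
With Mn in oxidation state +3, the complex ion is [Mn...]^1+.
Charge balance with iodide (-1) requires 1 complex ion per 1 iodide.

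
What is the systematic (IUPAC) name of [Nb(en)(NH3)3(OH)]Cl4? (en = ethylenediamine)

The 4 chloride counter-ions carry a total charge of -4, so each complex ion is 4+.
Ligand charges: 1×hydroxo (-1 each), 1×ethylenediamine (neutral), 3×ammine (neutral); total -1. So Nb + (-1) = 4+, giving Nb = +5.
Ligands are named alphabetically: ammine before ethylenediamine before hydroxo.

triammine(ethylenediamine)hydroxoniobium(V) chloride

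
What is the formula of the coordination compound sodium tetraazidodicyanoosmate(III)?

Na3[Os(CN)2(N3)4]

Ligands: 4 azido (N3, -1), 2 cyano (CN, -1). Ligand charge sum = -6.
Charge balance with sodium (+1) requires 1 complex ion per 3 sodium.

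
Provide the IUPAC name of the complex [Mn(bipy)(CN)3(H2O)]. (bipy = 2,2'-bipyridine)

aqua(2,2'-bipyridine)tricyanomanganese(III)

There is no counter-ion, so the complex is neutral overall.
Ligand charges: 3×cyano (-1 each), 1×2,2'-bipyridine (neutral), 1×aqua (neutral); total -3. So Mn + (-3) = 0, giving Mn = +3.
Ligands are named alphabetically: aqua before bipyridine before cyano.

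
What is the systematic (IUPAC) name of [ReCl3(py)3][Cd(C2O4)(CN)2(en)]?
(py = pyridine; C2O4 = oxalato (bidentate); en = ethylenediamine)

Cadmium is always +2 in its complexes; the anion's ligand charges sum to -4, so the complex anion is 2−.
A 1:1 salt means the cation carries the equal and opposite charge, 2+.
Cation: ligand charges sum to -3; for the ion to be 2+, Re = +5.

trichlorotris(pyridine)rhenium(V) dicyano(ethylenediamine)oxalatocadmate(II)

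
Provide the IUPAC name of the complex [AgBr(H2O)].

There is no counter-ion, so the complex is neutral overall.
Ligand charges: 1×aqua (neutral), 1×bromo (-1 each); total -1. So Ag + (-1) = 0, giving Ag = +1.
Ligands are named alphabetically: aqua before bromo.

aquabromosilver(I)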